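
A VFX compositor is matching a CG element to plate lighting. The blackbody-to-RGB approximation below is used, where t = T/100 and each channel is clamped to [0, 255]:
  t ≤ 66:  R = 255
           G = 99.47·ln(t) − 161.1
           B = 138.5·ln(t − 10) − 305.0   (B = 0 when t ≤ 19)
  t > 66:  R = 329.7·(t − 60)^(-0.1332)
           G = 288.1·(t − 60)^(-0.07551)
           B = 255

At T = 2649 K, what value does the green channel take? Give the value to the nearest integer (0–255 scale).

t = 2649/100 = 26.49; the t ≤ 66 branch applies.
G = 99.47·ln 26.49 − 161.1 = 99.47·3.2768 − 161.1 = 164.840.
Rounded: 165.

165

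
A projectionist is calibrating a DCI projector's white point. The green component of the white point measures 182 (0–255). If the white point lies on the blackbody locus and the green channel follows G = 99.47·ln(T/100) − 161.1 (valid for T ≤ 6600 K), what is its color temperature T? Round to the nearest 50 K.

ln t = (182 + 161.1) / 99.47 = 3.4493.
t = e^3.4493 = 31.478.
T = 100·t = 3148 K → 3150 K to the nearest 50 K.

3150 K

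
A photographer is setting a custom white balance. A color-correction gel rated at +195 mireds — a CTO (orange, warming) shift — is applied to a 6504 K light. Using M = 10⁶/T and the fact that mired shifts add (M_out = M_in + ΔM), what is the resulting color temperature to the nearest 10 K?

M_in = 10⁶/6504 = 153.75 mireds.
M_out = 153.75 + (+195) = 348.75 mireds.
T_out = 10⁶/348.75 = 2867.4 K → 2870 K.

2870 K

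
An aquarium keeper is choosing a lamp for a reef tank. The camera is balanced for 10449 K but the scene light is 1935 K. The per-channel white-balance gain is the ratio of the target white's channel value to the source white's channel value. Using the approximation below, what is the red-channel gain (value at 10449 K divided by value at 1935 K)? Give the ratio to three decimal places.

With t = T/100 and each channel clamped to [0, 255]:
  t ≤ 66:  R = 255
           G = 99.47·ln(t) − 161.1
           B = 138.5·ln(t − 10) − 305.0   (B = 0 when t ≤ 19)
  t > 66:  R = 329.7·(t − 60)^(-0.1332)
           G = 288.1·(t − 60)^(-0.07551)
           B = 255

0.780

At 1935 K (t = 19.35):
  R = 255 by definition for t ≤ 66.
At 10449 K (t = 104.49):
  R = 329.7·(104.49 − 60)^(-0.1332) = 329.7·44.49^(-0.1332) = 329.7·0.60319 = 198.871.
Gain = 198.871 / 255.000 = 0.7799 → 0.780.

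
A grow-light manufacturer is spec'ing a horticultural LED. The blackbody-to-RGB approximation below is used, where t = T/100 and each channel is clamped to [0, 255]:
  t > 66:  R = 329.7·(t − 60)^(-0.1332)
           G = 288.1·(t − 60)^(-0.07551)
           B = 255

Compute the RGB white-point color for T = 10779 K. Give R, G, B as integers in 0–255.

t = 10779/100 = 107.79; the t > 66 branch applies.
R = 329.7·(107.79 − 60)^(-0.1332) = 329.7·47.79^(-0.1332) = 329.7·0.59746 = 196.984.
G = 288.1·(107.79 − 60)^(-0.07551) = 288.1·47.79^(-0.07551) = 288.1·0.74678 = 215.148.
B = 255 by definition for t > 66.
Rounded: (197, 215, 255).

R=197, G=215, B=255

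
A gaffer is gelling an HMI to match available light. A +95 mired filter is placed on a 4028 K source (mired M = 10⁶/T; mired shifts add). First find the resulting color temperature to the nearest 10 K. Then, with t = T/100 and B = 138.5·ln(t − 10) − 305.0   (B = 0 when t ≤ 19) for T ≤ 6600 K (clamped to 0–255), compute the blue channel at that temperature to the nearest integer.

M_in = 10⁶/4028 = 248.26; M_out = 248.26 + (+95) = 343.26.
T_out = 10⁶/343.26 = 2913.2 K → 2910 K; t = 29.1.
B = 138.5·ln(29.1 − 10) − 305.0 = 138.5·ln 19.1 − 305.0 = 138.5·2.9497 − 305.0 = 103.532.
Rounded: 104.

104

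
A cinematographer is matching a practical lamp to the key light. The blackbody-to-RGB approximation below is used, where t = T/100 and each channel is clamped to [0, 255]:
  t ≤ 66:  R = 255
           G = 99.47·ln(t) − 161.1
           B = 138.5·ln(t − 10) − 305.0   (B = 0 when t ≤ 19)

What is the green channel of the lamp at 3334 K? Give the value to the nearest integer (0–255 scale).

t = 3334/100 = 33.34; the t ≤ 66 branch applies.
G = 99.47·ln 33.34 − 161.1 = 99.47·3.5068 − 161.1 = 187.717.
Rounded: 188.

188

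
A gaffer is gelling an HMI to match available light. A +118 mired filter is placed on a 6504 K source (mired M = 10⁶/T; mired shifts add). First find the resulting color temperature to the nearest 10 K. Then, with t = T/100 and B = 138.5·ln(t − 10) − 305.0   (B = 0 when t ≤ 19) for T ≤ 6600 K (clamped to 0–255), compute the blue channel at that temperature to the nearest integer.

150

M_in = 10⁶/6504 = 153.75; M_out = 153.75 + (+118) = 271.75.
T_out = 10⁶/271.75 = 3679.8 K → 3680 K; t = 36.8.
B = 138.5·ln(36.8 − 10) − 305.0 = 138.5·ln 26.8 − 305.0 = 138.5·3.2884 − 305.0 = 150.444.
Rounded: 150.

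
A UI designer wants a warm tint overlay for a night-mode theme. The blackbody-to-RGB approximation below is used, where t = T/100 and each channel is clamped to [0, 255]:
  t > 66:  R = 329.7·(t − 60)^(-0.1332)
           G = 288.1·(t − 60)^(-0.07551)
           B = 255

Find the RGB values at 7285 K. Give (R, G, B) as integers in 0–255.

(235, 238, 255)

t = 7285/100 = 72.85; the t > 66 branch applies.
R = 329.7·(72.85 − 60)^(-0.1332) = 329.7·12.85^(-0.1332) = 329.7·0.71170 = 234.646.
G = 288.1·(72.85 − 60)^(-0.07551) = 288.1·12.85^(-0.07551) = 288.1·0.82464 = 237.580.
B = 255 by definition for t > 66.
Rounded: (235, 238, 255).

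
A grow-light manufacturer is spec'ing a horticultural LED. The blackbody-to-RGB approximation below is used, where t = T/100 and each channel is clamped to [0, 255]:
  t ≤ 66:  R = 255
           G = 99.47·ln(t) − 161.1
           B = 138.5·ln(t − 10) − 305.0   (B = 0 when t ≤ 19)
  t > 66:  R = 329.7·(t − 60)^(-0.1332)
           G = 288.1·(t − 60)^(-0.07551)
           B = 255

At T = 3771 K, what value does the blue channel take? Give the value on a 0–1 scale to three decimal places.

0.608

t = 3771/100 = 37.71; the t ≤ 66 branch applies.
B = 138.5·ln(37.71 − 10) − 305.0 = 138.5·ln 27.71 − 305.0 = 138.5·3.3218 − 305.0 = 155.068.
On a 0–1 scale: 155.068/255 = 0.6081 → 0.608.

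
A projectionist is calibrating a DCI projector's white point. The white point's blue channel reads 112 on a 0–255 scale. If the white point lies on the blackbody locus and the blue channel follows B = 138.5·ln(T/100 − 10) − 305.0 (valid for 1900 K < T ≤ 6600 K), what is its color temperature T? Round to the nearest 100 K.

3000 K

ln(t − 10) = (112 + 305.0) / 138.5 = 3.0108.
t − 10 = e^3.0108 = 20.304, so t = 30.304.
T = 100·t = 3030 K → 3000 K to the nearest 100 K.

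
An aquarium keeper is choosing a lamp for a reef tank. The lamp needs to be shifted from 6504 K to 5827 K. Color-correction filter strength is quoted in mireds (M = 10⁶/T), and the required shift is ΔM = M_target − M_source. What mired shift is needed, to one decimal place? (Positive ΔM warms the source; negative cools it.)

M_source = 10⁶/6504 = 153.752; M_target = 10⁶/5827 = 171.615.
ΔM = 171.615 − 153.752 = 17.863 → +17.9 mireds, a warming shift.

+17.9 mireds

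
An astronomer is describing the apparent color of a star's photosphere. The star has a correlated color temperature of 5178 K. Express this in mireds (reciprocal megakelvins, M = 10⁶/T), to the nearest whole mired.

M = 10⁶ / 5178 = 193.125 → 193 mireds.

193 mireds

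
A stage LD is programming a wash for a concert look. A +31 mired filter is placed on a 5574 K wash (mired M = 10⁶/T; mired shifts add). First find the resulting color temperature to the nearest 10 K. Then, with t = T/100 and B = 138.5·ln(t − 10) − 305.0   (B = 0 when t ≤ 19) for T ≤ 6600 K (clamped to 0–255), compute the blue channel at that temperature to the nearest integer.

M_in = 10⁶/5574 = 179.40; M_out = 179.40 + (+31) = 210.40.
T_out = 10⁶/210.40 = 4752.8 K → 4750 K; t = 47.5.
B = 138.5·ln(47.5 − 10) − 305.0 = 138.5·ln 37.5 − 305.0 = 138.5·3.6243 − 305.0 = 196.971.
Rounded: 197.

197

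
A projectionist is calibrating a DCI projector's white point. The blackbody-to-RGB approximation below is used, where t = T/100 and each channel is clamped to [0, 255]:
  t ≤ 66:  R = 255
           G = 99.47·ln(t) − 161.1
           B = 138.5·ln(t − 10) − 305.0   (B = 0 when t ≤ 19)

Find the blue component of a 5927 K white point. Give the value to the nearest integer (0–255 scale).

235

t = 5927/100 = 59.27; the t ≤ 66 branch applies.
B = 138.5·ln(59.27 − 10) − 305.0 = 138.5·ln 49.27 − 305.0 = 138.5·3.8973 − 305.0 = 234.778.
Rounded: 235.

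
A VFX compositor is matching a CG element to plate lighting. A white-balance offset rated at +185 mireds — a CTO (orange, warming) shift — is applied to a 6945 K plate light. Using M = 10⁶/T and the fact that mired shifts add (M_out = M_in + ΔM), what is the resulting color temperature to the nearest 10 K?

3040 K

M_in = 10⁶/6945 = 143.99 mireds.
M_out = 143.99 + (+185) = 328.99 mireds.
T_out = 10⁶/328.99 = 3039.6 K → 3040 K.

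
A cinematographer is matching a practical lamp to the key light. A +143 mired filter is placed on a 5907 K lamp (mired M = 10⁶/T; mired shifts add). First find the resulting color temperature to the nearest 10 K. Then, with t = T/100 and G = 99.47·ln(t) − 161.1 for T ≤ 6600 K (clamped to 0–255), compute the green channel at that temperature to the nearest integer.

M_in = 10⁶/5907 = 169.29; M_out = 169.29 + (+143) = 312.29.
T_out = 10⁶/312.29 = 3202.1 K → 3200 K; t = 32.
G = 99.47·ln 32 − 161.1 = 99.47·3.4657 − 161.1 = 183.637.
Rounded: 184.

184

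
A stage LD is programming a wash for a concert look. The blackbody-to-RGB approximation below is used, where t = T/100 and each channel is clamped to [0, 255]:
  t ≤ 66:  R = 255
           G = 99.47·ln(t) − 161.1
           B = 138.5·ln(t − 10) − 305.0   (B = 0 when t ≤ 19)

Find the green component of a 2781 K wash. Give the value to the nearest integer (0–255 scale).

170

t = 2781/100 = 27.81; the t ≤ 66 branch applies.
G = 99.47·ln 27.81 − 161.1 = 99.47·3.3254 − 161.1 = 169.677.
Rounded: 170.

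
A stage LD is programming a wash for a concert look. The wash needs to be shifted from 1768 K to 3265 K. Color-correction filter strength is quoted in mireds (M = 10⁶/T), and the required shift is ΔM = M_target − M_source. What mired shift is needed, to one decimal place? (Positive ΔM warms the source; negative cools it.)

-259.3 mireds

M_source = 10⁶/1768 = 565.611; M_target = 10⁶/3265 = 306.279.
ΔM = 306.279 − 565.611 = -259.332 → -259.3 mireds, a cooling shift.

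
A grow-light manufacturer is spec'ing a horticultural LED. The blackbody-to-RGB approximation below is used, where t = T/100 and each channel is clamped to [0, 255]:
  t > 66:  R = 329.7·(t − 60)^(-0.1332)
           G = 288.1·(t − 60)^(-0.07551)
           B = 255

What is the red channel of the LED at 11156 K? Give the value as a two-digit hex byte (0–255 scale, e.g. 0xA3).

0xC3

t = 11156/100 = 111.56; the t > 66 branch applies.
R = 329.7·(111.56 − 60)^(-0.1332) = 329.7·51.56^(-0.1332) = 329.7·0.59145 = 195.002.
Rounded: 195; in hex, 0xC3.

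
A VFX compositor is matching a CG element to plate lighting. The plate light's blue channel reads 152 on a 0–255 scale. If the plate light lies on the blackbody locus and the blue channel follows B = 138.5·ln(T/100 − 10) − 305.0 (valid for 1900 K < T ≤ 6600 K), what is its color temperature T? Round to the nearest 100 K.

3700 K

ln(t − 10) = (152 + 305.0) / 138.5 = 3.2996.
t − 10 = e^3.2996 = 27.103, so t = 37.103.
T = 100·t = 3710 K → 3700 K to the nearest 100 K.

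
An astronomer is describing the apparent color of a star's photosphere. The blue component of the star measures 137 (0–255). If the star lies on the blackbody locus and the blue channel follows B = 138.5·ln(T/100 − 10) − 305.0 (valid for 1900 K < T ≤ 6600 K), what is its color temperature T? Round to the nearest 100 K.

ln(t − 10) = (137 + 305.0) / 138.5 = 3.1913.
t − 10 = e^3.1913 = 24.321, so t = 34.321.
T = 100·t = 3432 K → 3400 K to the nearest 100 K.

3400 K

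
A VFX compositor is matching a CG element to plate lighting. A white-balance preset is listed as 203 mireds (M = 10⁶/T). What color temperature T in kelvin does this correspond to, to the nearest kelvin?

T = 10⁶ / 203 = 4926.11 K → 4926 K.

4926 K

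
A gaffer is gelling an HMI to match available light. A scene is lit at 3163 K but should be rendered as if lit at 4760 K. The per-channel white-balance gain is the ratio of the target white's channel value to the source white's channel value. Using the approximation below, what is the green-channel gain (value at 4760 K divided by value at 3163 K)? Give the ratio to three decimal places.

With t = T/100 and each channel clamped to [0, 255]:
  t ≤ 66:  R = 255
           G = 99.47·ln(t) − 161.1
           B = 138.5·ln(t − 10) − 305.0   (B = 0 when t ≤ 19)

1.223

At 3163 K (t = 31.63):
  G = 99.47·ln 31.63 − 161.1 = 99.47·3.4541 − 161.1 = 182.480.
At 4760 K (t = 47.6):
  G = 99.47·ln 47.6 − 161.1 = 99.47·3.8628 − 161.1 = 223.136.
Gain = 223.136 / 182.480 = 1.2228 → 1.223.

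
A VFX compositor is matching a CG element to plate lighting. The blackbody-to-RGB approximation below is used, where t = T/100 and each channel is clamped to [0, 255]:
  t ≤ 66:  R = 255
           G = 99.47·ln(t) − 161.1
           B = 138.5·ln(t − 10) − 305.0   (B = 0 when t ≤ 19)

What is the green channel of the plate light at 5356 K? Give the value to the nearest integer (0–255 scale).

235

t = 5356/100 = 53.56; the t ≤ 66 branch applies.
G = 99.47·ln 53.56 − 161.1 = 99.47·3.9808 − 161.1 = 234.870.
Rounded: 235.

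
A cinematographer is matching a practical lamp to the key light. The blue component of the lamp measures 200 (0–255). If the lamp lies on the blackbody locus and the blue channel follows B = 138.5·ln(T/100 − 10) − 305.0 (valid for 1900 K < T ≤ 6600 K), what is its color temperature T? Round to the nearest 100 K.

4800 K

ln(t − 10) = (200 + 305.0) / 138.5 = 3.6462.
t − 10 = e^3.6462 = 38.329, so t = 48.329.
T = 100·t = 4833 K → 4800 K to the nearest 100 K.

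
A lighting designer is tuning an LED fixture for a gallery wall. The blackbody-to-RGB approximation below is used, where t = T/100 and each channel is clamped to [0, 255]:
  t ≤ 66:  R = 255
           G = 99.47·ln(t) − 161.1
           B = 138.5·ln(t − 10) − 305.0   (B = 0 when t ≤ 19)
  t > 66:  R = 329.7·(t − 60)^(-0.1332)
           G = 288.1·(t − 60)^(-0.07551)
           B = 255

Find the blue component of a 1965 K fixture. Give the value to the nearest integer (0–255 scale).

t = 1965/100 = 19.65; the t ≤ 66 branch applies.
B = 138.5·ln(19.65 − 10) − 305.0 = 138.5·ln 9.65 − 305.0 = 138.5·2.2670 − 305.0 = 8.974.
Rounded: 9.

9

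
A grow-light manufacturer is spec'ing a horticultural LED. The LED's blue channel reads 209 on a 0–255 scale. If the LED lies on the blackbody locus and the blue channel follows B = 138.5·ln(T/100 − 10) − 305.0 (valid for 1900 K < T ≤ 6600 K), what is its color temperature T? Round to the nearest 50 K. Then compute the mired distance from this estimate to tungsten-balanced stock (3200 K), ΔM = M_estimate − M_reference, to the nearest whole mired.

ln(t − 10) = (209 + 305.0) / 138.5 = 3.7112.
t − 10 = e^3.7112 = 40.903, so t = 50.903.
T = 100·t = 5090 K → 5100 K to the nearest 50 K.
M_estimate = 10⁶/5100 = 196.08; M_reference = 10⁶/3200 = 312.50.
ΔM = 196.08 − 312.50 = -116.42 → -116 mireds.

-116 mireds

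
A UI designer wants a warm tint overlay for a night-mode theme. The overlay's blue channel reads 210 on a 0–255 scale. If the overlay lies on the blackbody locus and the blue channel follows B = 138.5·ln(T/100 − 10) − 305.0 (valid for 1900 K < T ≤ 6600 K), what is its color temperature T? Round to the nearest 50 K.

5100 K

ln(t − 10) = (210 + 305.0) / 138.5 = 3.7184.
t − 10 = e^3.7184 = 41.199, so t = 51.199.
T = 100·t = 5120 K → 5100 K to the nearest 50 K.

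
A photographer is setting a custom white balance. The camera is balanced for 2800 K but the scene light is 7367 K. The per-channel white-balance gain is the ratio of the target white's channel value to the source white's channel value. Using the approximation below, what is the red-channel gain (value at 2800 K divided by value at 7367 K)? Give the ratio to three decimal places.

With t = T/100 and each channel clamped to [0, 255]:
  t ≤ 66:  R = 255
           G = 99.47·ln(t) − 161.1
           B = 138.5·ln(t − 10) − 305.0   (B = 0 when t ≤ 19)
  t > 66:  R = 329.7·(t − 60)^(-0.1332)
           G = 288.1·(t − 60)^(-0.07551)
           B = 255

At 7367 K (t = 73.67):
  R = 329.7·(73.67 − 60)^(-0.1332) = 329.7·13.67^(-0.1332) = 329.7·0.70586 = 232.720.
At 2800 K (t = 28):
  R = 255 by definition for t ≤ 66.
Gain = 255.000 / 232.720 = 1.0957 → 1.096.

1.096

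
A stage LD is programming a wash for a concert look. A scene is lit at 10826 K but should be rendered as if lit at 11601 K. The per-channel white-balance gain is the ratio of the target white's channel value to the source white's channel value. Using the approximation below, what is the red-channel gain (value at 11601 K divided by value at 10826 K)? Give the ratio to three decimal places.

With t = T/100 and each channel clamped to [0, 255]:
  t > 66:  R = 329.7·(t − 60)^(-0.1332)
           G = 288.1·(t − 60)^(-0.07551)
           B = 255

At 10826 K (t = 108.26):
  R = 329.7·(108.26 − 60)^(-0.1332) = 329.7·48.26^(-0.1332) = 329.7·0.59669 = 196.728.
At 11601 K (t = 116.01):
  R = 329.7·(116.01 − 60)^(-0.1332) = 329.7·56.01^(-0.1332) = 329.7·0.58497 = 192.863.
Gain = 192.863 / 196.728 = 0.9804 → 0.980.

0.980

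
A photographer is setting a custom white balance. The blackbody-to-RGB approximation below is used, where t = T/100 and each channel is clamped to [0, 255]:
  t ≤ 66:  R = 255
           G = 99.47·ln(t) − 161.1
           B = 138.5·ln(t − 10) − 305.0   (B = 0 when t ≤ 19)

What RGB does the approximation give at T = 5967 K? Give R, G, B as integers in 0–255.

t = 5967/100 = 59.67; the t ≤ 66 branch applies.
R = 255 by definition for t ≤ 66.
G = 99.47·ln 59.67 − 161.1 = 99.47·4.0888 − 161.1 = 245.616.
B = 138.5·ln(59.67 − 10) − 305.0 = 138.5·ln 49.67 − 305.0 = 138.5·3.9054 − 305.0 = 235.898.
Rounded: (255, 246, 236).

R=255, G=246, B=236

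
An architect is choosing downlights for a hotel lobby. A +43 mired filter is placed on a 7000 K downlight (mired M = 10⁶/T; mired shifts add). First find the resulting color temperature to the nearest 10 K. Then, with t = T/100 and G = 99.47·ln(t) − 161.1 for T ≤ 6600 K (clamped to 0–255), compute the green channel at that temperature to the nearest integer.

M_in = 10⁶/7000 = 142.86; M_out = 142.86 + (+43) = 185.86.
T_out = 10⁶/185.86 = 5380.5 K → 5380 K; t = 53.8.
G = 99.47·ln 53.8 − 161.1 = 99.47·3.9853 − 161.1 = 235.315.
Rounded: 235.

235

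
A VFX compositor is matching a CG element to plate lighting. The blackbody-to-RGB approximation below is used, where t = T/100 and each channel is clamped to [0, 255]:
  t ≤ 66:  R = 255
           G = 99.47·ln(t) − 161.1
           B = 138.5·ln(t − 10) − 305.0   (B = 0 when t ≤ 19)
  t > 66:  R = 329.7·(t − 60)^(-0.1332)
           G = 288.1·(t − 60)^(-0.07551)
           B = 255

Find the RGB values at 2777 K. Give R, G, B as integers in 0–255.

R=255, G=170, B=94

t = 2777/100 = 27.77; the t ≤ 66 branch applies.
R = 255 by definition for t ≤ 66.
G = 99.47·ln 27.77 − 161.1 = 99.47·3.3240 − 161.1 = 169.534.
B = 138.5·ln(27.77 − 10) − 305.0 = 138.5·ln 17.77 − 305.0 = 138.5·2.8775 − 305.0 = 93.535.
Rounded: (255, 170, 94).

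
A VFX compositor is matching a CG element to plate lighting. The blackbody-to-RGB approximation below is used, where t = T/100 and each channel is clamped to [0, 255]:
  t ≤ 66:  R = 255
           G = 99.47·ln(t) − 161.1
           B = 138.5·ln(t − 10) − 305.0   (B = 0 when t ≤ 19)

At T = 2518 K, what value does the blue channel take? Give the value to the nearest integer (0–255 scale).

72

t = 2518/100 = 25.18; the t ≤ 66 branch applies.
B = 138.5·ln(25.18 − 10) − 305.0 = 138.5·ln 15.18 − 305.0 = 138.5·2.7200 − 305.0 = 71.717.
Rounded: 72.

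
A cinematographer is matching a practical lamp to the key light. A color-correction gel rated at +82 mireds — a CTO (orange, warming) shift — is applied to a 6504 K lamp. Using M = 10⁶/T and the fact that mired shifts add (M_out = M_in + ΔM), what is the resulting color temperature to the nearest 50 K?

4250 K

M_in = 10⁶/6504 = 153.75 mireds.
M_out = 153.75 + (+82) = 235.75 mireds.
T_out = 10⁶/235.75 = 4241.8 K → 4250 K.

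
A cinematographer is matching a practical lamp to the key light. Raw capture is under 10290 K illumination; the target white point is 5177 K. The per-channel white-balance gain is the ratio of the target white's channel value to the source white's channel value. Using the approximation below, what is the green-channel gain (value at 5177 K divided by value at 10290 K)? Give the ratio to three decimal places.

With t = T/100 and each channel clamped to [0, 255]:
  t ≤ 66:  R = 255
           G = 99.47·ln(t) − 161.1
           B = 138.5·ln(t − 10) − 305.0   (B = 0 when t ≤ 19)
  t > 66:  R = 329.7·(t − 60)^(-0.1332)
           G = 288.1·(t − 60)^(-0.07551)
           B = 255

At 10290 K (t = 102.9):
  G = 288.1·(102.9 − 60)^(-0.07551) = 288.1·42.9^(-0.07551) = 288.1·0.75289 = 216.908.
At 5177 K (t = 51.77):
  G = 99.47·ln 51.77 − 161.1 = 99.47·3.9468 − 161.1 = 231.489.
Gain = 231.489 / 216.908 = 1.0672 → 1.067.

1.067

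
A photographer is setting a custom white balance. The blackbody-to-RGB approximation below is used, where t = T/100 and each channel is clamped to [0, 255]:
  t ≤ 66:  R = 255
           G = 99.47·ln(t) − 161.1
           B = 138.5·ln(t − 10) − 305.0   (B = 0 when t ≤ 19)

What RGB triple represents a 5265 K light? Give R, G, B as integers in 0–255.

R=255, G=233, B=215

t = 5265/100 = 52.65; the t ≤ 66 branch applies.
R = 255 by definition for t ≤ 66.
G = 99.47·ln 52.65 − 161.1 = 99.47·3.9637 − 161.1 = 233.166.
B = 138.5·ln(52.65 − 10) − 305.0 = 138.5·ln 42.65 − 305.0 = 138.5·3.7530 − 305.0 = 214.794.
Rounded: (255, 233, 215).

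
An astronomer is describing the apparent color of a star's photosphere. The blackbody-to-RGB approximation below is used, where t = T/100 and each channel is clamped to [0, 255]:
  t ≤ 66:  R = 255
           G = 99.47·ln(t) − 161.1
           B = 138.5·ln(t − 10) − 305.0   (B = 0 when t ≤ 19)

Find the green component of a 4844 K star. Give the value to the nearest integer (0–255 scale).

t = 4844/100 = 48.44; the t ≤ 66 branch applies.
G = 99.47·ln 48.44 − 161.1 = 99.47·3.8803 − 161.1 = 224.876.
Rounded: 225.

225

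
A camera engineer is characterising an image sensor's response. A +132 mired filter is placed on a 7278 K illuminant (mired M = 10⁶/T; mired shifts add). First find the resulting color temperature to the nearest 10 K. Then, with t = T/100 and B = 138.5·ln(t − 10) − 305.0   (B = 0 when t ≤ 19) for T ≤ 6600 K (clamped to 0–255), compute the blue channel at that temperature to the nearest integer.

M_in = 10⁶/7278 = 137.40; M_out = 137.40 + (+132) = 269.40.
T_out = 10⁶/269.40 = 3711.9 K → 3710 K; t = 37.1.
B = 138.5·ln(37.1 − 10) − 305.0 = 138.5·ln 27.1 − 305.0 = 138.5·3.2995 − 305.0 = 151.985.
Rounded: 152.

152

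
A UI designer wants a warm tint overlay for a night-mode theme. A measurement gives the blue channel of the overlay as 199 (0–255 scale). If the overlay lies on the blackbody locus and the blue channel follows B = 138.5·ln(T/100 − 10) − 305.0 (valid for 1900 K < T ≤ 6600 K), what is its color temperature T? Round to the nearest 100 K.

4800 K

ln(t − 10) = (199 + 305.0) / 138.5 = 3.6390.
t − 10 = e^3.6390 = 38.053, so t = 48.053.
T = 100·t = 4805 K → 4800 K to the nearest 100 K.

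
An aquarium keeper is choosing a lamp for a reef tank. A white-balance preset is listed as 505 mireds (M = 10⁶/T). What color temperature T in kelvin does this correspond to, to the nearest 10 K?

T = 10⁶ / 505 = 1980.20 K → 1980 K.

1980 K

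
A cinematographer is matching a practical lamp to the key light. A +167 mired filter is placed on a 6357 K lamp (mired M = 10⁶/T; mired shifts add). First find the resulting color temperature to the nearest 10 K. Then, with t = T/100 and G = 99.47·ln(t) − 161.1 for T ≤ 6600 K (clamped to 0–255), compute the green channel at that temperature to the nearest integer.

M_in = 10⁶/6357 = 157.31; M_out = 157.31 + (+167) = 324.31.
T_out = 10⁶/324.31 = 3083.5 K → 3080 K; t = 30.8.
G = 99.47·ln 30.8 − 161.1 = 99.47·3.4275 − 161.1 = 179.835.
Rounded: 180.

180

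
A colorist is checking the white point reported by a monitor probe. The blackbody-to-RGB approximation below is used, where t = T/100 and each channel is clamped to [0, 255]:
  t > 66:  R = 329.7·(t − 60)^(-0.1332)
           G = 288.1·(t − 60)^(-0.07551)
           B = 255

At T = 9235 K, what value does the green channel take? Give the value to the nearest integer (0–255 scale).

222

t = 9235/100 = 92.35; the t > 66 branch applies.
G = 288.1·(92.35 − 60)^(-0.07551) = 288.1·32.35^(-0.07551) = 288.1·0.76911 = 221.581.
Rounded: 222.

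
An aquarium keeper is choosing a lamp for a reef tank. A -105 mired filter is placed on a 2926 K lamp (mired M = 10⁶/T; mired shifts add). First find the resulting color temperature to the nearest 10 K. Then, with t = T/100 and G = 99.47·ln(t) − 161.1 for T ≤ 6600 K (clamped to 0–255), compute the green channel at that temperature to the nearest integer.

211

M_in = 10⁶/2926 = 341.76; M_out = 341.76 + (-105) = 236.76.
T_out = 10⁶/236.76 = 4223.6 K → 4220 K; t = 42.2.
G = 99.47·ln 42.2 − 161.1 = 99.47·3.7424 − 161.1 = 211.159.
Rounded: 211.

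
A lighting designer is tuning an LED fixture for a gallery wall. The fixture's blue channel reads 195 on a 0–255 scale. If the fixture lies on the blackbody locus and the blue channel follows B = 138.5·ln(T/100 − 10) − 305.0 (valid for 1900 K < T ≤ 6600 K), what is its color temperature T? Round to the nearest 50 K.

ln(t − 10) = (195 + 305.0) / 138.5 = 3.6101.
t − 10 = e^3.6101 = 36.970, so t = 46.970.
T = 100·t = 4697 K → 4700 K to the nearest 50 K.

4700 K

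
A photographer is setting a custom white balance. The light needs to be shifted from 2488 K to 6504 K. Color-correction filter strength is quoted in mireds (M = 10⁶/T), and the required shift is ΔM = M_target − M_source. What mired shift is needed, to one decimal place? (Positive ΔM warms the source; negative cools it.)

-248.2 mireds

M_source = 10⁶/2488 = 401.929; M_target = 10⁶/6504 = 153.752.
ΔM = 153.752 − 401.929 = -248.178 → -248.2 mireds, a cooling shift.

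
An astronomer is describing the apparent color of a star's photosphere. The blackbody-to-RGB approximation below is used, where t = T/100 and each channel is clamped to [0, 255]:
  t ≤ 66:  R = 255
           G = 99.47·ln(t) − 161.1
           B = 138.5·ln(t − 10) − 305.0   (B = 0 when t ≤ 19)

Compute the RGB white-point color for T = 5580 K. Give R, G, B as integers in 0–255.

t = 5580/100 = 55.8; the t ≤ 66 branch applies.
R = 255 by definition for t ≤ 66.
G = 99.47·ln 55.8 − 161.1 = 99.47·4.0218 − 161.1 = 238.946.
B = 138.5·ln(55.8 − 10) − 305.0 = 138.5·ln 45.8 − 305.0 = 138.5·3.8243 − 305.0 = 224.663.
Rounded: (255, 239, 225).

R=255, G=239, B=225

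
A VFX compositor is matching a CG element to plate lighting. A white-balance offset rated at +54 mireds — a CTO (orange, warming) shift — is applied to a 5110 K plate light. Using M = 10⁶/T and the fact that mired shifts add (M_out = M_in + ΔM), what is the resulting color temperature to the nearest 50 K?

4000 K

M_in = 10⁶/5110 = 195.69 mireds.
M_out = 195.69 + (+54) = 249.69 mireds.
T_out = 10⁶/249.69 = 4004.9 K → 4000 K.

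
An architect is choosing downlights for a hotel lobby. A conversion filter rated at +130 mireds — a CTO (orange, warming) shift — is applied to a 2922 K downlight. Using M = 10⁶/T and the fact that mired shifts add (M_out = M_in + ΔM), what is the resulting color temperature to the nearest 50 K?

M_in = 10⁶/2922 = 342.23 mireds.
M_out = 342.23 + (+130) = 472.23 mireds.
T_out = 10⁶/472.23 = 2117.6 K → 2100 K.

2100 K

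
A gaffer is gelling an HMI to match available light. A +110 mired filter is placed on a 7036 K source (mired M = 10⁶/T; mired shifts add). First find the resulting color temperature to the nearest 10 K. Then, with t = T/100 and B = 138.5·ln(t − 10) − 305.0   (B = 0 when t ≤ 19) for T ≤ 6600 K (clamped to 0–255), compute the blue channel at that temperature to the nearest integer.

165

M_in = 10⁶/7036 = 142.13; M_out = 142.13 + (+110) = 252.13.
T_out = 10⁶/252.13 = 3966.3 K → 3970 K; t = 39.7.
B = 138.5·ln(39.7 − 10) − 305.0 = 138.5·ln 29.7 − 305.0 = 138.5·3.3911 − 305.0 = 164.674.
Rounded: 165.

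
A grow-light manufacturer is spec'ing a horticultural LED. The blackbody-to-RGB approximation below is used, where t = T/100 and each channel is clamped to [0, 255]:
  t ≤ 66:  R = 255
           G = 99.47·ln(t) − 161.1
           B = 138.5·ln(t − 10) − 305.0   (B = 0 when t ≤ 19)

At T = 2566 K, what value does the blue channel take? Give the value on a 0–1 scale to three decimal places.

0.298

t = 2566/100 = 25.66; the t ≤ 66 branch applies.
B = 138.5·ln(25.66 − 10) − 305.0 = 138.5·ln 15.66 − 305.0 = 138.5·2.7511 − 305.0 = 76.029.
On a 0–1 scale: 76.029/255 = 0.2982 → 0.298.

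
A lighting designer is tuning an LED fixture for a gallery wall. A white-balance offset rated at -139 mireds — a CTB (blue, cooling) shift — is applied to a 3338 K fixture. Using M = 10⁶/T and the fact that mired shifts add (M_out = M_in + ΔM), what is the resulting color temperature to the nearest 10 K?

6230 K

M_in = 10⁶/3338 = 299.58 mireds.
M_out = 299.58 + (-139) = 160.58 mireds.
T_out = 10⁶/160.58 = 6227.4 K → 6230 K.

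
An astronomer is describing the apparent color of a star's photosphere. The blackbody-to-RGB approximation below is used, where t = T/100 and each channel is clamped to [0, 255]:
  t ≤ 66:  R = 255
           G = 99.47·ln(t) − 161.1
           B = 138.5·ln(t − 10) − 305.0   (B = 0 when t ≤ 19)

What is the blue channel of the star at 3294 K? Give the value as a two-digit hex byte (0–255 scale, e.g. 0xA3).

0x81

t = 3294/100 = 32.94; the t ≤ 66 branch applies.
B = 138.5·ln(32.94 − 10) − 305.0 = 138.5·ln 22.94 − 305.0 = 138.5·3.1329 − 305.0 = 128.904.
Rounded: 129; in hex, 0x81.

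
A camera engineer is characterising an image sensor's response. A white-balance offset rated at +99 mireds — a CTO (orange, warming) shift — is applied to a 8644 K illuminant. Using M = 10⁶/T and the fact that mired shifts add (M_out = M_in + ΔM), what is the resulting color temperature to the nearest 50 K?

4650 K

M_in = 10⁶/8644 = 115.69 mireds.
M_out = 115.69 + (+99) = 214.69 mireds.
T_out = 10⁶/214.69 = 4657.9 K → 4650 K.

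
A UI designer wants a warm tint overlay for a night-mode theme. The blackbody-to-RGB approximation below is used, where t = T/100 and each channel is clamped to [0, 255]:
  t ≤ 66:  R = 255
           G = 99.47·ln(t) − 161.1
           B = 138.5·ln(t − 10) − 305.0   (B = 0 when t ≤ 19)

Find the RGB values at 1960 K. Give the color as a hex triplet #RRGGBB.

t = 1960/100 = 19.6; the t ≤ 66 branch applies.
R = 255 by definition for t ≤ 66.
G = 99.47·ln 19.6 − 161.1 = 99.47·2.9755 − 161.1 = 134.876.
B = 138.5·ln(19.6 − 10) − 305.0 = 138.5·ln 9.6 − 305.0 = 138.5·2.2618 − 305.0 = 8.254.
Rounded: (255, 135, 8).
In hex: #FF8708.

#FF8708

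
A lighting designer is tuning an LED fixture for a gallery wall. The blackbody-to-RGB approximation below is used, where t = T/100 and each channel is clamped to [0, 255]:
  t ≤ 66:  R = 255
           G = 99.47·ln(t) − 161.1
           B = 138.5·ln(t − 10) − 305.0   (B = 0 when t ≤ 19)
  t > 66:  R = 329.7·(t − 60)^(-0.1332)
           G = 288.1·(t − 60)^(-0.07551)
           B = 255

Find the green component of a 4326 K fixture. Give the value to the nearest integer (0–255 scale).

t = 4326/100 = 43.26; the t ≤ 66 branch applies.
G = 99.47·ln 43.26 − 161.1 = 99.47·3.7672 − 161.1 = 213.626.
Rounded: 214.

214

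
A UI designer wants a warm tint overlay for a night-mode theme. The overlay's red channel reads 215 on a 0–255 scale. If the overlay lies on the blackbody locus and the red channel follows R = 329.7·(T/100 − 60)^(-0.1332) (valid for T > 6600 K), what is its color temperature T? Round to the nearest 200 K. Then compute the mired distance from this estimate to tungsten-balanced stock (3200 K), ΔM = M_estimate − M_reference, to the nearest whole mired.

(t − 60)^(-0.1332) = 215/329.7 = 0.65211.
t − 60 = 0.65211^(1/-0.1332) = 0.65211^(-7.508) = 24.774, so t = 84.774.
T = 100·t = 8477 K → 8400 K to the nearest 200 K.
M_estimate = 10⁶/8400 = 119.05; M_reference = 10⁶/3200 = 312.50.
ΔM = 119.05 − 312.50 = -193.45 → -193 mireds.

-193 mireds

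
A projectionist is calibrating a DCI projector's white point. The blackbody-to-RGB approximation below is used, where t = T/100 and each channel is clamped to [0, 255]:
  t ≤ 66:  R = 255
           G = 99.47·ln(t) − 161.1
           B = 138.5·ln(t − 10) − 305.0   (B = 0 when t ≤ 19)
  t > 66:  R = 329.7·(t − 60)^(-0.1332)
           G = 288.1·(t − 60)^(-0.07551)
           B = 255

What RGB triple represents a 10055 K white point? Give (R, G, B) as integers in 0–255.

(201, 218, 255)

t = 10055/100 = 100.55; the t > 66 branch applies.
R = 329.7·(100.55 − 60)^(-0.1332) = 329.7·40.55^(-0.1332) = 329.7·0.61068 = 201.342.
G = 288.1·(100.55 − 60)^(-0.07551) = 288.1·40.55^(-0.07551) = 288.1·0.75610 = 217.833.
B = 255 by definition for t > 66.
Rounded: (201, 218, 255).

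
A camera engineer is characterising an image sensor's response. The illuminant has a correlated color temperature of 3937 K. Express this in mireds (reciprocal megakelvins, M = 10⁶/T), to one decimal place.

M = 10⁶ / 3937 = 254.001 → 254.0 mireds.

254.0 mireds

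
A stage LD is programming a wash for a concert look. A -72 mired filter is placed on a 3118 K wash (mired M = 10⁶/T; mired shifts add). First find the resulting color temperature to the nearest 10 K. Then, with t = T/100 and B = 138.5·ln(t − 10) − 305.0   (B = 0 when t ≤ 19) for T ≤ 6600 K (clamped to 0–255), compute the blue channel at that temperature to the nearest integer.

M_in = 10⁶/3118 = 320.72; M_out = 320.72 + (-72) = 248.72.
T_out = 10⁶/248.72 = 4020.6 K → 4020 K; t = 40.2.
B = 138.5·ln(40.2 − 10) − 305.0 = 138.5·ln 30.2 − 305.0 = 138.5·3.4078 − 305.0 = 166.986.
Rounded: 167.

167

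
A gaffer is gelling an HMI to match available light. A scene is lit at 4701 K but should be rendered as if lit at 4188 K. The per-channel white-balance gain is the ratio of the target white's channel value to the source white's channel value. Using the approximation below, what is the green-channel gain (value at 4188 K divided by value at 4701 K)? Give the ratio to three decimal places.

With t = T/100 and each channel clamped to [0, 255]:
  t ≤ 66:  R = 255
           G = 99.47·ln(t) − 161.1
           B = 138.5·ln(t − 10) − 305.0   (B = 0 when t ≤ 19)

0.948

At 4701 K (t = 47.01):
  G = 99.47·ln 47.01 − 161.1 = 99.47·3.8504 − 161.1 = 221.895.
At 4188 K (t = 41.88):
  G = 99.47·ln 41.88 − 161.1 = 99.47·3.7348 − 161.1 = 210.401.
Gain = 210.401 / 221.895 = 0.9482 → 0.948.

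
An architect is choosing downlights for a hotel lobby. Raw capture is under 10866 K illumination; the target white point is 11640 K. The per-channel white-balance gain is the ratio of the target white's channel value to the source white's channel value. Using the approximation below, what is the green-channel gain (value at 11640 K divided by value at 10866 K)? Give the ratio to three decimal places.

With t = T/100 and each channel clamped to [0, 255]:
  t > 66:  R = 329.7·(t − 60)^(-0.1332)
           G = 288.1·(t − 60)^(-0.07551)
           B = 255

At 10866 K (t = 108.66):
  G = 288.1·(108.66 − 60)^(-0.07551) = 288.1·48.66^(-0.07551) = 288.1·0.74576 = 214.855.
At 11640 K (t = 116.4):
  G = 288.1·(116.4 − 60)^(-0.07551) = 288.1·56.4^(-0.07551) = 288.1·0.73750 = 212.473.
Gain = 212.473 / 214.855 = 0.9889 → 0.989.

0.989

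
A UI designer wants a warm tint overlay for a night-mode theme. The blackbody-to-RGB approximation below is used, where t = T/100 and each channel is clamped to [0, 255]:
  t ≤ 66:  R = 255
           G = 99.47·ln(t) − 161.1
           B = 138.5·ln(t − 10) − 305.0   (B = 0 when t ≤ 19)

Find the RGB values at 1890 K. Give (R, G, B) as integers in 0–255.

(255, 131, 0)

t = 1890/100 = 18.9; the t ≤ 66 branch applies.
R = 255 by definition for t ≤ 66.
G = 99.47·ln 18.9 − 161.1 = 99.47·2.9392 − 161.1 = 131.258.
t = 18.9 ≤ 19, so B = 0.
Rounded: (255, 131, 0).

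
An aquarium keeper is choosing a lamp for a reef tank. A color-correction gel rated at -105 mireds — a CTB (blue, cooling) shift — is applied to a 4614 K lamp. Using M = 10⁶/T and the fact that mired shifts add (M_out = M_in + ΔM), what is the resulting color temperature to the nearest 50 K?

8950 K

M_in = 10⁶/4614 = 216.73 mireds.
M_out = 216.73 + (-105) = 111.73 mireds.
T_out = 10⁶/111.73 = 8950.0 K → 8950 K.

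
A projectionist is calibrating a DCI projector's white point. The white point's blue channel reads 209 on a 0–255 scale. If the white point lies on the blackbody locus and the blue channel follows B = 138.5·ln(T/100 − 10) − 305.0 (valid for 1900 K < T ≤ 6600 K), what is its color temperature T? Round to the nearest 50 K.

ln(t − 10) = (209 + 305.0) / 138.5 = 3.7112.
t − 10 = e^3.7112 = 40.903, so t = 50.903.
T = 100·t = 5090 K → 5100 K to the nearest 50 K.

5100 K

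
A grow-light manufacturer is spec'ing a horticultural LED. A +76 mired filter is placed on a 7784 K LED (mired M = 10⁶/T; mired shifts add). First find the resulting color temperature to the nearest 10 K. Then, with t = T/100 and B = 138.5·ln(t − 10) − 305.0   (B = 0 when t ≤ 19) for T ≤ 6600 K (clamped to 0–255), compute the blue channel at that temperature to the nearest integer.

202

M_in = 10⁶/7784 = 128.47; M_out = 128.47 + (+76) = 204.47.
T_out = 10⁶/204.47 = 4890.7 K → 4890 K; t = 48.9.
B = 138.5·ln(48.9 − 10) − 305.0 = 138.5·ln 38.9 − 305.0 = 138.5·3.6610 − 305.0 = 202.048.
Rounded: 202.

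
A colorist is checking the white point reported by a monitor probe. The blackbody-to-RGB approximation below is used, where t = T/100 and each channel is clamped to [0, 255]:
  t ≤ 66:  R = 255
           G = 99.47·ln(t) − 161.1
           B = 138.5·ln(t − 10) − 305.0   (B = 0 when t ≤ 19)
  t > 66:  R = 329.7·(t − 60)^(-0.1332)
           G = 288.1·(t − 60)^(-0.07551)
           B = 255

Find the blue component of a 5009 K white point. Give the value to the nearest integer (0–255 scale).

206

t = 5009/100 = 50.09; the t ≤ 66 branch applies.
B = 138.5·ln(50.09 − 10) − 305.0 = 138.5·ln 40.09 − 305.0 = 138.5·3.6911 − 305.0 = 206.221.
Rounded: 206.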